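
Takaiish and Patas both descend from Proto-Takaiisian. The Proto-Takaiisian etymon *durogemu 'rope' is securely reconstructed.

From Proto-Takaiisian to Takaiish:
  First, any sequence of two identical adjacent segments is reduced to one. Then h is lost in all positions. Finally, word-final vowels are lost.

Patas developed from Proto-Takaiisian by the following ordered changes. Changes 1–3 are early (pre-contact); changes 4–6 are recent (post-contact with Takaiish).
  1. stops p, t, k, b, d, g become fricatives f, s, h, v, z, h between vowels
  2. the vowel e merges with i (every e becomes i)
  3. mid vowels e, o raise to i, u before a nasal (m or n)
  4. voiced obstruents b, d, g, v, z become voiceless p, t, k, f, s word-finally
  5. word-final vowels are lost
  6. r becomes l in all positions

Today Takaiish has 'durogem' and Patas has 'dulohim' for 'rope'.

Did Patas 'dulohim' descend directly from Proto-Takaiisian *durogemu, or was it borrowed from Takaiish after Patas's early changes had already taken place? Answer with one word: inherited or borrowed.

inherited

If inherited, *durogemu would pass through all of Patas's changes:
Patas: *durogemu > durohemu > durohimu > durohim > dulohim  (by intervocalic lenition, vowel merger, apocope, unconditioned shift)
If borrowed from Takaiish 'durogem' after the early changes, it would undergo only the recent ones:
  rule 4 (final devoicing): no change (durogem)
  rule 5 (apocope): no change (durogem)
  rule 6 (unconditioned shift): durogem → dulogem
  ⇒ as a loan: dulogem
Patas 'dulohim' matches the inherited outcome exactly, so it is an inherited cognate, not a loan.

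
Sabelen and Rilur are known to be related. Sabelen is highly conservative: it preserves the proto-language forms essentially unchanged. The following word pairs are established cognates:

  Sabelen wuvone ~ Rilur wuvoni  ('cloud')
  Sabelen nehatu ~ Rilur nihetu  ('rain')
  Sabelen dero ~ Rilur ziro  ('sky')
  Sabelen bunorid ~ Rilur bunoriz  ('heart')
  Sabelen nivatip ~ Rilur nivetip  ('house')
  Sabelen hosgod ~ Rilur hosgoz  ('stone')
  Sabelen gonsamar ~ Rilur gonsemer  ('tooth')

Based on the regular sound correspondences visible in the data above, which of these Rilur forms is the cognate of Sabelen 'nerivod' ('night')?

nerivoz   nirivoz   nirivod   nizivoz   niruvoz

dero ~ ziro — Sabelen e corresponds to Rilur i after a consonant, before r.
bunorid ~ bunoriz, hosgod ~ hosgoz — Sabelen d corresponds to Rilur z word-finally.
Applying these to Sabelen 'nerivod':
  nerivod → nirivod   (e→i after a consonant, before r)
  nirivod → nirivoz   (d→z word-finally)
So the Rilur cognate is 'nirivoz'.

nirivoz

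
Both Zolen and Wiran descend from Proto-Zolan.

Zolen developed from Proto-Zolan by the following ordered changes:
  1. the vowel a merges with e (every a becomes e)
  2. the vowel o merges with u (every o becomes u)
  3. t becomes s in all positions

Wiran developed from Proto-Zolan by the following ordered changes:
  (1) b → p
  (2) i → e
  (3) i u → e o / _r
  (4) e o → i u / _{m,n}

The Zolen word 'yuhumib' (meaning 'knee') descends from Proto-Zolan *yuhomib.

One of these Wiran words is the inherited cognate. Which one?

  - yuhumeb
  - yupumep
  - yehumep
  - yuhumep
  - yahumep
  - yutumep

yuhumep

Wiran: start from *yuhomib.
  rule 1 (unconditioned shift): yuhomib → yuhomip
  rule 2 (vowel merger): yuhomip → yuhomep
  rule 3: no change — yuhomep
  rule 4 (pre-nasal raising): yuhomep → yuhumep
  ⇒ Wiran yuhumep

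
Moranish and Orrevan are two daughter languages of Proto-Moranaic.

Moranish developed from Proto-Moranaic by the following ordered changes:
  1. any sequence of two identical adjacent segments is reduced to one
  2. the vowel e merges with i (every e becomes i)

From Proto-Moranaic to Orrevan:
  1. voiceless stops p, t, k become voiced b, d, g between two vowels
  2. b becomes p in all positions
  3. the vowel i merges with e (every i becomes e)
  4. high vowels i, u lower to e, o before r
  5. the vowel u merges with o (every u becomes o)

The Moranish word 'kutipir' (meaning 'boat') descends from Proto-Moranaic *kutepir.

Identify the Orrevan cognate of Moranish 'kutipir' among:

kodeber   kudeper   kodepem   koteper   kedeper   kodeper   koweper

kodeper

Orrevan: *kutepir > kudebir > kudepir > kudeper > kodeper  (by intervocalic voicing, unconditioned shift, vowel merger, vowel merger)
Only 'kodeper' matches the regular Orrevan development of *kutepir.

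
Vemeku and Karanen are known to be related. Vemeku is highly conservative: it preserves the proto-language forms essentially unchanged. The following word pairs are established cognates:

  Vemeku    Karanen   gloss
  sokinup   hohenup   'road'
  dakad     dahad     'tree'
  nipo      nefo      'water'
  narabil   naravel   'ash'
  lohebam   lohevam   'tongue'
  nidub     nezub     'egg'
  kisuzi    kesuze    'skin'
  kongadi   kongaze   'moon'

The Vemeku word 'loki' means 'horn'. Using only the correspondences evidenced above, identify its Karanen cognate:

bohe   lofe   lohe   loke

sokinup ~ hohenup — Vemeku k corresponds to Karanen h between vowels (before a front vowel).
kisuzi ~ kesuze, kongadi ~ kongaze — Vemeku i corresponds to Karanen e word-finally.
Applying these to Vemeku 'loki':
  loki → lohi   (k→h between vowels (before a front vowel))
  lohi → lohe   (i→e word-finally)
So the Karanen cognate is 'lohe'.

lohe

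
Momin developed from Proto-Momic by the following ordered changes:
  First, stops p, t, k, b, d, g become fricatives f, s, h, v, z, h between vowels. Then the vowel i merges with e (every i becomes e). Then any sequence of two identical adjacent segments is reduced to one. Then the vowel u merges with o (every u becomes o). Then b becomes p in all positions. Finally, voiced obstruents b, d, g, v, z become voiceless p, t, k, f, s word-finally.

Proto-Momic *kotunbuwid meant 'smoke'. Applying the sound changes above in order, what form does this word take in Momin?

Momin: *kotunbuwid > kosunbuwid > kosunbuwed > kosonbowed > kosonpowed > kosonpowet  (by intervocalic lenition, vowel merger, vowel merger, unconditioned shift, final devoicing)

kosonpowet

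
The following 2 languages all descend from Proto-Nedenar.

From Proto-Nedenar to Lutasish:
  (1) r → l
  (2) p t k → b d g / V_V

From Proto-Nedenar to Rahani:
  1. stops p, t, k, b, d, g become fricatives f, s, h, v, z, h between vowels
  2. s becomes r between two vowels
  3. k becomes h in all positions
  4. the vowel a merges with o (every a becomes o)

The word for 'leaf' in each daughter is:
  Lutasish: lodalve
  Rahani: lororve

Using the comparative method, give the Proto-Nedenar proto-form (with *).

*lotarve

Position 5: Lutasish has l, Rahani has r. Taking the neighbouring segments as reconstructed: Lutasish l could go back to *l or *r; Rahani r can only go back to *r — the one source consistent with every daughter is *r.
Position 4: Lutasish has a, Rahani has o. Lutasish preserves a here (none of its changes turn any other segment into a), so the proto-segment is *a.
Continuing position by position gives *lotarve; check it forward:
Lutasish: start from *lotarve.
  rule 1 (unconditioned shift): lotarve → lotalve
  rule 2 (intervocalic voicing): lotalve → lodalve
  ⇒ Lutasish lodalve
Rahani: *lotarve
  lotarve → losarve   [intervocalic lenition]
  losarve → lorarve   [rhotacism]
  lorarve (rule 3 does not apply)
  lorarve → lororve   [vowel merger]
  giving Rahani lororve.
*lotarve is the unique common source.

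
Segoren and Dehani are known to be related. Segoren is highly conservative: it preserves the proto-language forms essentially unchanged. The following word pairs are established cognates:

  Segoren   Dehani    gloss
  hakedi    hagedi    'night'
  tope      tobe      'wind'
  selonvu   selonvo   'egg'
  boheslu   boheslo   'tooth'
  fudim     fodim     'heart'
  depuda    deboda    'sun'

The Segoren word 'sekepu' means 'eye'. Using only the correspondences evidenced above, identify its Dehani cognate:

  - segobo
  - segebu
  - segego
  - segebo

segebo

hakedi ~ hagedi — Segoren k corresponds to Dehani g between vowels (before a front vowel).
depuda ~ deboda — Segoren p corresponds to Dehani b between vowels (before a back vowel).
selonvu ~ selonvo, boheslu ~ boheslo — Segoren u corresponds to Dehani o word-finally.
Applying these to Segoren 'sekepu':
  sekepu → segepu   (k→g between vowels (before a front vowel))
  segepu → segebu   (p→b between vowels (before a back vowel))
  segebu → segebo   (u→o word-finally)
So the Dehani cognate is 'segebo'.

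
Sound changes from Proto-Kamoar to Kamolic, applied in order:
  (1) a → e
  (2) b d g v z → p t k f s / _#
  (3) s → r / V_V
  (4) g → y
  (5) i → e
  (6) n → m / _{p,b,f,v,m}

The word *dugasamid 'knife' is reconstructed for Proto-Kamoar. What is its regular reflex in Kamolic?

duyeremet

Kamolic: start from *dugasamid.
  rule 1 (vowel merger): dugasamid → dugesemid
  rule 2 (final devoicing): dugesemid → dugesemit
  rule 3 (rhotacism): dugesemit → dugeremit
  rule 4 (unconditioned shift): dugeremit → duyeremit
  rule 5 (vowel merger): duyeremit → duyeremet
  rule 6: no change — duyeremet
  ⇒ Kamolic duyeremet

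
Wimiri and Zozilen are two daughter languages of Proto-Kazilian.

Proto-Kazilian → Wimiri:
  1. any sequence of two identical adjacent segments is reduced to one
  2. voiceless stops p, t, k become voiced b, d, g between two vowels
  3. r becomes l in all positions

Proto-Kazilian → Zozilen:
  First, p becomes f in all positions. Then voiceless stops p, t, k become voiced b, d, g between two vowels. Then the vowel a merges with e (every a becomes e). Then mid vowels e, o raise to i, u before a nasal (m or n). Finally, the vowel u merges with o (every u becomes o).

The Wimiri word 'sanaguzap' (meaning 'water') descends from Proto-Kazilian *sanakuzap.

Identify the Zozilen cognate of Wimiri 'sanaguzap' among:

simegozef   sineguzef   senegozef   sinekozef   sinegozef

sinegozef

Zozilen: *sanakuzap > sanakuzaf > sanaguzaf > seneguzef > sineguzef > sinegozef  (by unconditioned shift, intervocalic voicing, vowel merger, pre-nasal raising, vowel merger)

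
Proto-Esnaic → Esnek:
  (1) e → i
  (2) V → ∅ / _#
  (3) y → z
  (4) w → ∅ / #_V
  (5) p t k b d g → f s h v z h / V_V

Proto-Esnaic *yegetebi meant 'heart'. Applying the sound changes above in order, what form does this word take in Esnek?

Esnek: *yegetebi > yigitibi > yigitib > zigitib > zihisib  (by vowel merger, apocope, unconditioned shift, intervocalic lenition)

zihisib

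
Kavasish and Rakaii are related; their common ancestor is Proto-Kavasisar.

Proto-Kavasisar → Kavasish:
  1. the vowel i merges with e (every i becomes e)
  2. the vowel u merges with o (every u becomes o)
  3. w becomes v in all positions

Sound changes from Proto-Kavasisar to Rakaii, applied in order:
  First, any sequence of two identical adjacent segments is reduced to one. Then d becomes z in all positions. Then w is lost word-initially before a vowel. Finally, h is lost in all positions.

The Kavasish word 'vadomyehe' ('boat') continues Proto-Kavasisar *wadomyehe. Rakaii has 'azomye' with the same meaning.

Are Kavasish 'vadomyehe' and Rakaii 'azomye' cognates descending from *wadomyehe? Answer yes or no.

no

Derive the expected Rakaii reflex of *wadomyehe:
Rakaii: *wadomyehe
  wadomyehe (rule 1 does not apply)
  wadomyehe → wazomyehe   [unconditioned shift]
  wazomyehe → azomyehe   [glide loss]
  azomyehe → azomyee   [h-loss]
  giving Rakaii azomyee.
The regular Rakaii reflex would be 'azomyee', but the attested form is 'azomye'. The correspondence is irregular, so they are not cognates (the Rakaii form has a different source).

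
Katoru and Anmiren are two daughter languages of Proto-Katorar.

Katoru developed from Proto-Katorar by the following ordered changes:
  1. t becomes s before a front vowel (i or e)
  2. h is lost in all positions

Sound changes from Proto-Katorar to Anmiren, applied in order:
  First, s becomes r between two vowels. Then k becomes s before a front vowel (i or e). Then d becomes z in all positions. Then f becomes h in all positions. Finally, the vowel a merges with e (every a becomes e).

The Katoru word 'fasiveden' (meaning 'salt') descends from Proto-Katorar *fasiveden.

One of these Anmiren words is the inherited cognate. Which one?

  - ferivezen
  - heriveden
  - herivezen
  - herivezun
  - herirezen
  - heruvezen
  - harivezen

Anmiren: *fasiveden
  fasiveden → fariveden   [rhotacism]
  fariveden (rule 2 does not apply)
  fariveden → farivezen   [unconditioned shift]
  farivezen → harivezen   [unconditioned shift]
  harivezen → herivezen   [vowel merger]
  giving Anmiren herivezen.

herivezen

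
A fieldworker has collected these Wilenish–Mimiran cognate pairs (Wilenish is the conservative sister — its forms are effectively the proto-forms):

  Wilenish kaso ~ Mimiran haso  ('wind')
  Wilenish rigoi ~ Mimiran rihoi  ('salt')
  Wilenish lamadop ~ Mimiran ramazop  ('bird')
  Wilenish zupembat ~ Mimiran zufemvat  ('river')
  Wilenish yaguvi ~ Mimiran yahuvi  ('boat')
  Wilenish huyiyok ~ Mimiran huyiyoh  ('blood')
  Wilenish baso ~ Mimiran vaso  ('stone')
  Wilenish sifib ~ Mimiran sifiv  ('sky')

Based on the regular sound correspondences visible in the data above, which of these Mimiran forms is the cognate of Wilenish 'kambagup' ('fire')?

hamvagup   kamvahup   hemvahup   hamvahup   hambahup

kaso ~ haso — Wilenish k corresponds to Mimiran h word-initially before a back vowel.
zupembat ~ zufemvat — Wilenish b corresponds to Mimiran v after a consonant, before a back vowel.
yaguvi ~ yahuvi — Wilenish g corresponds to Mimiran h between vowels (before a back vowel).
Applying these to Wilenish 'kambagup':
  kambagup → hambagup   (k→h word-initially before a back vowel)
  hambagup → hamvagup   (b→v after a consonant, before a back vowel)
  hamvagup → hamvahup   (g→h between vowels (before a back vowel))
So the Mimiran cognate is 'hamvahup'.

hamvahup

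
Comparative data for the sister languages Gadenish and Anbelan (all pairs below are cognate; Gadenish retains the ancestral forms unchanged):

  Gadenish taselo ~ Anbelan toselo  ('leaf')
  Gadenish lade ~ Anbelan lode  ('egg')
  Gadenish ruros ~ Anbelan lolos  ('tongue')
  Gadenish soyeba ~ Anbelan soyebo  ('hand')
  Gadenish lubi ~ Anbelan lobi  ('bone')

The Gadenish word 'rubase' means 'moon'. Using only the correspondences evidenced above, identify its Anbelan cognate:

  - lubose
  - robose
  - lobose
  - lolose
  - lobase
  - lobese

lobose

ruros ~ lolos — Gadenish r corresponds to Anbelan l word-initially before a back vowel.
lubi ~ lobi — Gadenish u corresponds to Anbelan o after a consonant, before a labial obstruent.
taselo ~ toselo, lade ~ lode — Gadenish a corresponds to Anbelan o after a consonant, before a consonant other than r, m, n, p, b, f, v.
Applying these to Gadenish 'rubase':
  rubase → lubase   (r→l word-initially before a back vowel)
  lubase → lobase   (u→o after a consonant, before a labial obstruent)
  lobase → lobose   (a→o after a consonant, before a consonant other than r, m, n, p, b, f, v)
So the Anbelan cognate is 'lobose'.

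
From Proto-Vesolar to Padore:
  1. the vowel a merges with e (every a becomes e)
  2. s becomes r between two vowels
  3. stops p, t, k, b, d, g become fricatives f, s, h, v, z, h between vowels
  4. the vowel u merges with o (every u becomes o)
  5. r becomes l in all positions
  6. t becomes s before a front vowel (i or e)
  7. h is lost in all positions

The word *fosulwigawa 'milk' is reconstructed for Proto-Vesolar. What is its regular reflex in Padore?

Padore: start from *fosulwigawa.
  rule 1 (vowel merger): fosulwigawa → fosulwigewe
  rule 2 (rhotacism): fosulwigewe → forulwigewe
  rule 3 (intervocalic lenition): forulwigewe → forulwihewe
  rule 4 (vowel merger): forulwihewe → forolwihewe
  rule 5 (unconditioned shift): forolwihewe → fololwihewe
  rule 6: no change — fololwihewe
  rule 7 (h-loss): fololwihewe → fololwiewe
  ⇒ Padore fololwiewe

fololwiewe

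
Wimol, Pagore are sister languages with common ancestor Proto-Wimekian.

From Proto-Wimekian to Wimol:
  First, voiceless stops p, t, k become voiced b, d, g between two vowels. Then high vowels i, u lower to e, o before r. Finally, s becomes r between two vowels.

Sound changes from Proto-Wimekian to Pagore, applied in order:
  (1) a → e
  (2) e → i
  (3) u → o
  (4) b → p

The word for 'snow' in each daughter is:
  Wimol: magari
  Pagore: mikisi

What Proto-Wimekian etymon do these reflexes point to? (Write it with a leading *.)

*makasi

Position 3: Wimol has g, Pagore has k. Pagore preserves k here (none of its changes turn any other segment into k), so the proto-segment is *k.
Position 4: Wimol has a, Pagore has i. Wimol preserves a here (none of its changes turn any other segment into a), so the proto-segment is *a.
Position 5: Wimol has r, Pagore has s. Pagore preserves s here (none of its changes turn any other segment into s), so the proto-segment is *s.
Continuing position by position gives *makasi; check it forward:
Wimol: *makasi
  makasi → magasi   [intervocalic voicing]
  magasi (rule 2 does not apply)
  magasi → magari   [rhotacism]
  giving Wimol magari.
Pagore: *makasi > mekesi > mikisi  (by vowel merger, vowel merger)
No other proto-form is consistent with every reflex, so the reconstruction is *makasi.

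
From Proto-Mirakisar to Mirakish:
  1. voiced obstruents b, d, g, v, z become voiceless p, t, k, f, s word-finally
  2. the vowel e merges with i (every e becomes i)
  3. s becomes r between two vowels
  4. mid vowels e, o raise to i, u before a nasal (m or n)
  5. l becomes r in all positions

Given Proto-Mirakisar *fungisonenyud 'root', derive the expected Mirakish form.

Mirakish: *fungisonenyud > fungisonenyut > fungisoninyut > fungironinyut > fungiruninyut  (by final devoicing, vowel merger, rhotacism, pre-nasal raising)

fungiruninyut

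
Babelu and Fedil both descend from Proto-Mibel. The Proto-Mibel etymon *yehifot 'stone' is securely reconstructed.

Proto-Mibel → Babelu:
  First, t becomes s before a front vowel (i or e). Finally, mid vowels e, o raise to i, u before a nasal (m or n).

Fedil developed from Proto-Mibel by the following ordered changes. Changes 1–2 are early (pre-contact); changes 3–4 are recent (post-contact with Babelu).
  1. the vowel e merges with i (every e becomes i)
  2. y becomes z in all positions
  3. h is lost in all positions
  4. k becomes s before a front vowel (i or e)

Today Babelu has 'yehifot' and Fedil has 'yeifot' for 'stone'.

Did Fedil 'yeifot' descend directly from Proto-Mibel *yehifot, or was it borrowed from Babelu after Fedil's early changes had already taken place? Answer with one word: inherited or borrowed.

borrowed

If inherited, *yehifot would pass through all of Fedil's changes:
Fedil: *yehifot
  yehifot → yihifot   [vowel merger]
  yihifot → zihifot   [unconditioned shift]
  zihifot → ziifot   [h-loss]
  ziifot (rule 4 does not apply)
  giving Fedil ziifot.
If borrowed from Babelu 'yehifot' after the early changes, it would undergo only the recent ones:
  rule 3 (h-loss): yehifot → yeifot
  rule 4 (palatalisation): no change (yeifot)
  ⇒ as a loan: yeifot
Fedil 'yeifot' matches the loan outcome 'yeifot', not the inherited 'ziifot' — it skipped the early Fedil changes, so it was borrowed from Babelu.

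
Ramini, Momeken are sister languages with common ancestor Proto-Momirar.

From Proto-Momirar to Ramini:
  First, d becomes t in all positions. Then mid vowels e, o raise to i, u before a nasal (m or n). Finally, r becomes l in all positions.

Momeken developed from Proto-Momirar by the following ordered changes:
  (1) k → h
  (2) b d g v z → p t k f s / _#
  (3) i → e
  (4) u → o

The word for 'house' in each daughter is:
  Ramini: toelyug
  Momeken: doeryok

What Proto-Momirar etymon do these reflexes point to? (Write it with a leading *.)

Position 1: Ramini has t, Momeken has d. Momeken preserves d here (none of its changes turn any other segment into d), so the proto-segment is *d.
Position 4: Ramini has l, Momeken has r. Momeken preserves r here (none of its changes turn any other segment into r), so the proto-segment is *r.
Position 6: Ramini has u, Momeken has o. Taking the neighbouring segments as reconstructed: Ramini u can only go back to *u; Momeken o could go back to *o or *u — the one source consistent with every daughter is *u.
This points to *doeryug. Verify forward in each daughter:
Ramini: *doeryug
  doeryug → toeryug   [unconditioned shift]
  toeryug (rule 2 does not apply)
  toeryug → toelyug   [unconditioned shift]
  giving Ramini toelyug.
Momeken: *doeryug
  doeryug (rule 1 does not apply)
  doeryug → doeryuk   [final devoicing]
  doeryuk (rule 3 does not apply)
  doeryuk → doeryok   [vowel merger]
  giving Momeken doeryok.
*doeryug is the unique common source.

*doeryug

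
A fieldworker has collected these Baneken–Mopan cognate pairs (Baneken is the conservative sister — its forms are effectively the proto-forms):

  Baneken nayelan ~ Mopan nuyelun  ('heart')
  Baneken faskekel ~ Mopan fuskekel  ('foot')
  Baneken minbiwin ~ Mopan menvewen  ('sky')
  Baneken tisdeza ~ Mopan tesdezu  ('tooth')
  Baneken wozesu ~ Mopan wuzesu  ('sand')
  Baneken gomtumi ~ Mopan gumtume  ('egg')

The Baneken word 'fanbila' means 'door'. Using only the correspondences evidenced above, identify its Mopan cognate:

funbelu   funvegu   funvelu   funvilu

nayelan ~ nuyelun — Baneken a corresponds to Mopan u after a consonant, before a nasal.
minbiwin ~ menvewen — Baneken b corresponds to Mopan v after a consonant, before a front vowel.
minbiwin ~ menvewen, tisdeza ~ tesdezu — Baneken i corresponds to Mopan e after a consonant, before a consonant other than r, m, n, p, b, f, v.
tisdeza ~ tesdezu — Baneken a corresponds to Mopan u word-finally.
Applying these to Baneken 'fanbila':
  fanbila → funbila   (a→u after a consonant, before a nasal)
  funbila → funvila   (b→v after a consonant, before a front vowel)
  funvila → funvela   (i→e after a consonant, before a consonant other than r, m, n, p, b, f, v)
  funvela → funvelu   (a→u word-finally)
So the Mopan cognate is 'funvelu'.

funvelu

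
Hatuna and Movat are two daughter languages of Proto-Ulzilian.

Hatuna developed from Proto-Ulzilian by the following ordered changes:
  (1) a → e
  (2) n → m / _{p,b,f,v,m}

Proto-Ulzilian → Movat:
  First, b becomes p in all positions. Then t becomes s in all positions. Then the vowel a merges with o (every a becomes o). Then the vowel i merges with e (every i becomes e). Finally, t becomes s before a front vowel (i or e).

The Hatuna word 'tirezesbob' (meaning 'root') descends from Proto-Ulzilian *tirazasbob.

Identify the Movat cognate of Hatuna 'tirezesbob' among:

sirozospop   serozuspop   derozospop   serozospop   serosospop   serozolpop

Movat: *tirazasbob
  tirazasbob → tirazaspop   [unconditioned shift]
  tirazaspop → sirazaspop   [unconditioned shift]
  sirazaspop → sirozospop   [vowel merger]
  sirozospop → serozospop   [vowel merger]
  serozospop (rule 5 does not apply)
  giving Movat serozospop.

serozospop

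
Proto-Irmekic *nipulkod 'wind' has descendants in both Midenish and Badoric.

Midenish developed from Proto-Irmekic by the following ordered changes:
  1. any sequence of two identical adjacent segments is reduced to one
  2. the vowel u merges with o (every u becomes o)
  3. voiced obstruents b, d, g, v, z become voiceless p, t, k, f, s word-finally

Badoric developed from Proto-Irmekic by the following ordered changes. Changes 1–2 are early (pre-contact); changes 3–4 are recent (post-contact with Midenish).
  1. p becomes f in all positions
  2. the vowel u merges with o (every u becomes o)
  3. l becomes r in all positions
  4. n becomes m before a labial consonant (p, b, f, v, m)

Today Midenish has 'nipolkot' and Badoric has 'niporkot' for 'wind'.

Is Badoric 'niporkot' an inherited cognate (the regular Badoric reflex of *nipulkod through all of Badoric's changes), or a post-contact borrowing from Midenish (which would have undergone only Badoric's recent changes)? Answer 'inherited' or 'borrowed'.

borrowed

If inherited, *nipulkod would pass through all of Badoric's changes:
Badoric: *nipulkod
  nipulkod → nifulkod   [unconditioned shift]
  nifulkod → nifolkod   [vowel merger]
  nifolkod → niforkod   [unconditioned shift]
  niforkod (rule 4 does not apply)
  giving Badoric niforkod.
If borrowed from Midenish 'nipolkot' after the early changes, it would undergo only the recent ones:
  rule 3 (unconditioned shift): nipolkot → niporkot
  rule 4 (nasal place assimilation): no change (niporkot)
  ⇒ as a loan: niporkot
Badoric 'niporkot' matches the loan outcome 'niporkot', not the inherited 'niforkod' — it skipped the early Badoric changes, so it was borrowed from Midenish.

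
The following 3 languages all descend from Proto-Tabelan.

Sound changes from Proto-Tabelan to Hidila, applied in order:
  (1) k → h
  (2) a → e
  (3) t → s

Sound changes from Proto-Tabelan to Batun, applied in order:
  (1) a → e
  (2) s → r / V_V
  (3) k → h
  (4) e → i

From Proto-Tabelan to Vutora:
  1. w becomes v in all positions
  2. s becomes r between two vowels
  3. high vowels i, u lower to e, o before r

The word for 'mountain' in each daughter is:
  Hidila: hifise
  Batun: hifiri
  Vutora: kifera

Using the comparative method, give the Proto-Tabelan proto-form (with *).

Position 6: Hidila has e, Batun has i, Vutora has a. Vutora preserves a here (none of its changes turn any other segment into a), so the proto-segment is *a.
Position 4: Hidila has i, Batun has i, Vutora has e. Hidila preserves i here (none of its changes turn any other segment into i), so the proto-segment is *i.
This points to *kifisa. Verify forward in each daughter:
Hidila: start from *kifisa.
  rule 1 (unconditioned shift): kifisa → hifisa
  rule 2 (vowel merger): hifisa → hifise
  rule 3: no change — hifise
  ⇒ Hidila hifise
Batun: start from *kifisa.
  rule 1 (vowel merger): kifisa → kifise
  rule 2 (rhotacism): kifise → kifire
  rule 3 (unconditioned shift): kifire → hifire
  rule 4 (vowel merger): hifire → hifiri
  ⇒ Batun hifiri
Vutora: *kifisa
  kifisa (rule 1 does not apply)
  kifisa → kifira   [rhotacism]
  kifira → kifera   [pre-rhotic lowering]
  giving Vutora kifera.
*kifisa is the unique common source.

*kifisa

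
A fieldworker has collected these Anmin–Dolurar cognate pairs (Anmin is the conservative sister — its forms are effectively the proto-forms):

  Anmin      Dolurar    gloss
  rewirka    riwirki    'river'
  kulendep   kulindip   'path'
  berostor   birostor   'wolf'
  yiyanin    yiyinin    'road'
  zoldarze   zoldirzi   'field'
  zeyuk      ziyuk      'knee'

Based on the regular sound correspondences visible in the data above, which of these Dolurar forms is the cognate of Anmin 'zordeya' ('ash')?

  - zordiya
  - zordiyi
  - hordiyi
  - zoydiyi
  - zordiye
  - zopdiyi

zordiyi

rewirka ~ riwirki, zeyuk ~ ziyuk — Anmin e corresponds to Dolurar i after a consonant, before a consonant other than r, m, n, p, b, f, v.
rewirka ~ riwirki — Anmin a corresponds to Dolurar i word-finally.
Applying these to Anmin 'zordeya':
  zordeya → zordiya   (e→i after a consonant, before a consonant other than r, m, n, p, b, f, v)
  zordiya → zordiyi   (a→i word-finally)
So the Dolurar cognate is 'zordiyi'.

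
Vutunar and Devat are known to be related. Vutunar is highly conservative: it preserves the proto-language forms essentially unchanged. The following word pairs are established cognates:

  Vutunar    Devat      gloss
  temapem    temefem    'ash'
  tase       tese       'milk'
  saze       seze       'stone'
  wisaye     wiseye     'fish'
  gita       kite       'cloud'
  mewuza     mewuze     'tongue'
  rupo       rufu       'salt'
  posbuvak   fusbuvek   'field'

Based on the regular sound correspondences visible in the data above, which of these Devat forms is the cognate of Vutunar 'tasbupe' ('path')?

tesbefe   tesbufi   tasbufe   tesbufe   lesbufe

tesbufe

tase ~ tese, saze ~ seze — Vutunar a corresponds to Devat e after a consonant, before a consonant other than r, m, n, p, b, f, v.
temapem ~ temefem — Vutunar p corresponds to Devat f between vowels (before a front vowel).
Applying these to Vutunar 'tasbupe':
  tasbupe → tesbupe   (a→e after a consonant, before a consonant other than r, m, n, p, b, f, v)
  tesbupe → tesbufe   (p→f between vowels (before a front vowel))
So the Devat cognate is 'tesbufe'.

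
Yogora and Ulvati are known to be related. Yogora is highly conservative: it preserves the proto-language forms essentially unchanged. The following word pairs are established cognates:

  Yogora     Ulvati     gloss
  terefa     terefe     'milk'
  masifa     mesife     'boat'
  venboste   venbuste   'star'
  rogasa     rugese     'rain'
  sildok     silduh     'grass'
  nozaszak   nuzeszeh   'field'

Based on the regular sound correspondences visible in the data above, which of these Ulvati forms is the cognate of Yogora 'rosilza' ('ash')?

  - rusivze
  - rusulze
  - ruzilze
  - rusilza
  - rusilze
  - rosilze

rusilze

venboste ~ venbuste, rogasa ~ rugese — Yogora o corresponds to Ulvati u after a consonant, before a consonant other than r, m, n, p, b, f, v.
terefa ~ terefe, masifa ~ mesife — Yogora a corresponds to Ulvati e word-finally.
Applying these to Yogora 'rosilza':
  rosilza → rusilza   (o→u after a consonant, before a consonant other than r, m, n, p, b, f, v)
  rusilza → rusilze   (a→e word-finally)
So the Ulvati cognate is 'rusilze'.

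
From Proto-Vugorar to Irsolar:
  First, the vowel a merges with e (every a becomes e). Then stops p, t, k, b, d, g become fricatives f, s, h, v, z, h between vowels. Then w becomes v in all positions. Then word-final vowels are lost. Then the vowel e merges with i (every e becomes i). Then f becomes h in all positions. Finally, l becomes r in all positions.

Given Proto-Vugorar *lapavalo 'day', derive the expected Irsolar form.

Irsolar: *lapavalo > lepevelo > lefevelo > lefevel > lifivil > lihivil > rihivir  (by vowel merger, intervocalic lenition, apocope, vowel merger, unconditioned shift, unconditioned shift)

rihivir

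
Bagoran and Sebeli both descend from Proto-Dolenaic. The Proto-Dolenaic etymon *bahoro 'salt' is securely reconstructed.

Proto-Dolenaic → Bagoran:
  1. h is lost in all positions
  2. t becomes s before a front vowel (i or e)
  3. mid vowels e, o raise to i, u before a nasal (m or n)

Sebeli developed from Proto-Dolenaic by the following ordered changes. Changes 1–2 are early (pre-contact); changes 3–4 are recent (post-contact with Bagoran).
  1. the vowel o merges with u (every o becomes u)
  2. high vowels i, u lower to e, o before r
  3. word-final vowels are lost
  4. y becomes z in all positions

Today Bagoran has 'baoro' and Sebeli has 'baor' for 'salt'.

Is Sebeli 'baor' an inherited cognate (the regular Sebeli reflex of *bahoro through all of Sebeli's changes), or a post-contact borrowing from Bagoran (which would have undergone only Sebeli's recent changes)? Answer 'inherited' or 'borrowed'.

If inherited, *bahoro would pass through all of Sebeli's changes:
Sebeli: *bahoro
  bahoro → bahuru   [vowel merger]
  bahuru → bahoru   [pre-rhotic lowering]
  bahoru → bahor   [apocope]
  bahor (rule 4 does not apply)
  giving Sebeli bahor.
If borrowed from Bagoran 'baoro' after the early changes, it would undergo only the recent ones:
  rule 3 (apocope): baoro → baor
  rule 4 (unconditioned shift): no change (baor)
  ⇒ as a loan: baor
Sebeli 'baor' matches the loan outcome 'baor', not the inherited 'bahor' — it skipped the early Sebeli changes, so it was borrowed from Bagoran.

borrowed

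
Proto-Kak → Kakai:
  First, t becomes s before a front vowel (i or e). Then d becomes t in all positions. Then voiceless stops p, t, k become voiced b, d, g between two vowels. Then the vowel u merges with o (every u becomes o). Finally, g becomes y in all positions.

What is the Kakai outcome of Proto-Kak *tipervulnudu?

Kakai: start from *tipervulnudu.
  rule 1 (palatalisation): tipervulnudu → sipervulnudu
  rule 2 (unconditioned shift): sipervulnudu → sipervulnutu
  rule 3 (intervocalic voicing): sipervulnutu → sibervulnudu
  rule 4 (vowel merger): sibervulnudu → sibervolnodo
  rule 5: no change — sibervolnodo
  ⇒ Kakai sibervolnodo

sibervolnodo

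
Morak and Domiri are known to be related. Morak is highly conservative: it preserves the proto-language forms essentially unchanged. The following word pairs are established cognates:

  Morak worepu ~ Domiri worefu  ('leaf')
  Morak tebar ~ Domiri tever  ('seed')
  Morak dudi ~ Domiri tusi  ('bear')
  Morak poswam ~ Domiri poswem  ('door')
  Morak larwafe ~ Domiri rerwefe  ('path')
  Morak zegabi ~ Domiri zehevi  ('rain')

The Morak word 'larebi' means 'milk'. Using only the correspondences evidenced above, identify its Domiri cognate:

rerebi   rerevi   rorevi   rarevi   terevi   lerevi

rerevi

larwafe ~ rerwefe — Morak l corresponds to Domiri r word-initially before a back vowel.
tebar ~ tever, larwafe ~ rerwefe — Morak a corresponds to Domiri e after a consonant, before r.
zegabi ~ zehevi — Morak b corresponds to Domiri v between vowels (before a front vowel).
Applying these to Morak 'larebi':
  larebi → rarebi   (l→r word-initially before a back vowel)
  rarebi → rerebi   (a→e after a consonant, before r)
  rerebi → rerevi   (b→v between vowels (before a front vowel))
So the Domiri cognate is 'rerevi'.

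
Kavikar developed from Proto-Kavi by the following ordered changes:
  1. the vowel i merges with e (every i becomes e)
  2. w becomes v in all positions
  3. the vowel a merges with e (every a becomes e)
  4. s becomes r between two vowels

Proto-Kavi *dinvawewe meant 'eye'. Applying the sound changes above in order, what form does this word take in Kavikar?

Kavikar: start from *dinvawewe.
  rule 1 (vowel merger): dinvawewe → denvawewe
  rule 2 (unconditioned shift): denvawewe → denvaveve
  rule 3 (vowel merger): denvaveve → denveveve
  rule 4: no change — denveveve
  ⇒ Kavikar denveveve

denveveve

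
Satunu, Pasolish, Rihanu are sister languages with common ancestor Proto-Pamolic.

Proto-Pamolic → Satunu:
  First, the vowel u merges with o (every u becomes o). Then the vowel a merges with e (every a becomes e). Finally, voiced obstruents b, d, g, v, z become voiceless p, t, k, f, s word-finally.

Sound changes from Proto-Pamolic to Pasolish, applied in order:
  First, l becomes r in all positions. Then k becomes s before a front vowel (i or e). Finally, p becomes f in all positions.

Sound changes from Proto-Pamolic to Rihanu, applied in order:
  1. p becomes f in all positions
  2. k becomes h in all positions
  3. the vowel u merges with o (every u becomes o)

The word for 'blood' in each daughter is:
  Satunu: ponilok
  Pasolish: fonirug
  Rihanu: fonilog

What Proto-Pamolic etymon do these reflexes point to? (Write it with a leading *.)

*ponilug

Position 7: Satunu has k, Pasolish has g, Rihanu has g. Pasolish preserves g here (none of its changes turn any other segment into g), so the proto-segment is *g.
Position 6: Satunu has o, Pasolish has u, Rihanu has o. Pasolish preserves u here (none of its changes turn any other segment into u), so the proto-segment is *u.
Continuing position by position gives *ponilug; check it forward:
Satunu: *ponilug
  ponilug → ponilog   [vowel merger]
  ponilog (rule 2 does not apply)
  ponilog → ponilok   [final devoicing]
  giving Satunu ponilok.
Pasolish: start from *ponilug.
  rule 1 (unconditioned shift): ponilug → ponirug
  rule 2: no change — ponirug
  rule 3 (unconditioned shift): ponirug → fonirug
  ⇒ Pasolish fonirug
Rihanu: start from *ponilug.
  rule 1 (unconditioned shift): ponilug → fonilug
  rule 2: no change — fonilug
  rule 3 (vowel merger): fonilug → fonilog
  ⇒ Rihanu fonilog
No other proto-form is consistent with every reflex, so the reconstruction is *ponilug.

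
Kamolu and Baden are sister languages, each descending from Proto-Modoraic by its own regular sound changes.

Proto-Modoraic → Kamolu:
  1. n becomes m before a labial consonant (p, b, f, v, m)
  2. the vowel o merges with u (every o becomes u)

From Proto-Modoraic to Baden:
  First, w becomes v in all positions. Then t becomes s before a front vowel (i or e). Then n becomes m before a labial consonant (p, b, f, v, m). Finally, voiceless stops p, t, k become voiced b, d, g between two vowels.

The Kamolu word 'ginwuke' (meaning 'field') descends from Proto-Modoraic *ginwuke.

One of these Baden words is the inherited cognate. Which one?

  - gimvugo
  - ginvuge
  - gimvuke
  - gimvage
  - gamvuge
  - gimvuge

Baden: start from *ginwuke.
  rule 1 (unconditioned shift): ginwuke → ginvuke
  rule 2: no change — ginvuke
  rule 3 (nasal place assimilation): ginvuke → gimvuke
  rule 4 (intervocalic voicing): gimvuke → gimvuge
  ⇒ Baden gimvuge
Among the options, 'gimvuge' alone shows every Baden change applied in order.

gimvuge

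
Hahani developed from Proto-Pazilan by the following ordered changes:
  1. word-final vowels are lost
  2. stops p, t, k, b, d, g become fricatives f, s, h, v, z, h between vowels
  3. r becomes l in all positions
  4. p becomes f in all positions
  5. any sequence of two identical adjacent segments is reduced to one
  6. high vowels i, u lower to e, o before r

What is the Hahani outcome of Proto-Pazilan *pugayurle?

Hahani: *pugayurle
  pugayurle → pugayurl   [apocope]
  pugayurl → puhayurl   [intervocalic lenition]
  puhayurl → puhayull   [unconditioned shift]
  puhayull → fuhayull   [unconditioned shift]
  fuhayull → fuhayul   [degemination]
  fuhayul (rule 6 does not apply)
  giving Hahani fuhayul.

fuhayul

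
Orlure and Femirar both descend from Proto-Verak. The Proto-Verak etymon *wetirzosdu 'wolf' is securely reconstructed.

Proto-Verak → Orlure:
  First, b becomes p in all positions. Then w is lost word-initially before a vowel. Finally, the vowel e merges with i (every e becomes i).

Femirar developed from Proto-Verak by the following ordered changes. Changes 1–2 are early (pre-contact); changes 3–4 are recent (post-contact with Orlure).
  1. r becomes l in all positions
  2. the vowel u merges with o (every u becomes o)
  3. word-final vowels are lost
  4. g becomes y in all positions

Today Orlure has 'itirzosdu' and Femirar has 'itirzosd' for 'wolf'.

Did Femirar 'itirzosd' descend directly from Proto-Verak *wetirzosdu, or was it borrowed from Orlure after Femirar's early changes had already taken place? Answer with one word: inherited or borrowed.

If inherited, *wetirzosdu would pass through all of Femirar's changes:
Femirar: *wetirzosdu > wetilzosdu > wetilzosdo > wetilzosd  (by unconditioned shift, vowel merger, apocope)
If borrowed from Orlure 'itirzosdu' after the early changes, it would undergo only the recent ones:
  rule 3 (apocope): itirzosdu → itirzosd
  rule 4 (unconditioned shift): no change (itirzosd)
  ⇒ as a loan: itirzosd
Femirar 'itirzosd' matches the loan outcome 'itirzosd', not the inherited 'wetilzosd' — it skipped the early Femirar changes, so it was borrowed from Orlure.

borrowed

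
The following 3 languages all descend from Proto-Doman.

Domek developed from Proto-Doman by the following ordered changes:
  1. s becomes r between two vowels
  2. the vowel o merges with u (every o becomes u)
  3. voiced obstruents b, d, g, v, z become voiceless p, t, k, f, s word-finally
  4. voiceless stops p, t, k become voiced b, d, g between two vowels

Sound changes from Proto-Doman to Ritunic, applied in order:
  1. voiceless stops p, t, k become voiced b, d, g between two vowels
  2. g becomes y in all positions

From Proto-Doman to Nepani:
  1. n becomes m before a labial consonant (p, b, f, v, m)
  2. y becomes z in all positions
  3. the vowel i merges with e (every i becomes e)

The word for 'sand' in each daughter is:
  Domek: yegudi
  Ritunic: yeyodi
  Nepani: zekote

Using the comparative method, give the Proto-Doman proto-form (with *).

Position 3: Domek has g, Ritunic has y, Nepani has k. Nepani preserves k here (none of its changes turn any other segment into k), so the proto-segment is *k.
Position 4: Domek has u, Ritunic has o, Nepani has o. Ritunic preserves o here (none of its changes turn any other segment into o), so the proto-segment is *o.
Continuing position by position gives *yekoti; check it forward:
Domek: *yekoti
  yekoti (rule 1 does not apply)
  yekoti → yekuti   [vowel merger]
  yekuti (rule 3 does not apply)
  yekuti → yegudi   [intervocalic voicing]
  giving Domek yegudi.
Ritunic: *yekoti > yegodi > yeyodi  (by intervocalic voicing, unconditioned shift)
Nepani: *yekoti
  yekoti (rule 1 does not apply)
  yekoti → zekoti   [unconditioned shift]
  zekoti → zekote   [vowel merger]
  giving Nepani zekote.
Only *yekoti yields all of Domek yegudi, Ritunic yeyodi, Nepani zekote.

*yekoti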